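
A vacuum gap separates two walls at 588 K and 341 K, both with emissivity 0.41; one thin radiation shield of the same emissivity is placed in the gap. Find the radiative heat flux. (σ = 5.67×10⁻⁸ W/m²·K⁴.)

Each of the 2 gaps contributes resistance (2/ε − 1) = 2/0.41 − 1 = 3.878; total = 7.756.
q = σ(T₁⁴ − T₂⁴) / 7.756 = 5.67×10⁻⁸ × 1.06×10^11 / 7.756 = 775 W/m².

q ≈ 775 W/m²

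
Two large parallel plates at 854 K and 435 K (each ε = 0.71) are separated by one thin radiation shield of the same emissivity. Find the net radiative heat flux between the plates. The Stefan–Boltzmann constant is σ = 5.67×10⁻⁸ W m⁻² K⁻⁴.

q ≈ 7740 W/m²

Each of the 2 gaps contributes resistance (2/ε − 1) = 2/0.71 − 1 = 1.817; total = 3.634.
q = σ(T₁⁴ − T₂⁴) / 3.634 = 5.67×10⁻⁸ × 4.96×10^11 / 3.634 = 7740 W/m².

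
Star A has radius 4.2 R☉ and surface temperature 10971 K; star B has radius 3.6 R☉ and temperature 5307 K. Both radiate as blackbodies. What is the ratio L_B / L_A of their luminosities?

L_B/L_A ≈ 0.0402

L = 4πR²σT⁴ ∝ R²T⁴, so L_B/L_A = (3.6/4.2)² × (5307/10971)⁴ = 0.735 × 0.0548 = 0.0402.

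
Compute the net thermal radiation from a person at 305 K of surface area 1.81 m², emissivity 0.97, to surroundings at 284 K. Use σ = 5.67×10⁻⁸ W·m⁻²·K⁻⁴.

Q = εσA(T⁴ − T_s⁴). T⁴ − T_s⁴ = (305)⁴ − (284)⁴ = 8.65×10^9 − 6.51×10^9 = 2.15×10^9 K⁴.
Q = 0.97 × 5.67×10⁻⁸ × 1.81 × 2.15×10^9 = 214 W.

Q ≈ 214 W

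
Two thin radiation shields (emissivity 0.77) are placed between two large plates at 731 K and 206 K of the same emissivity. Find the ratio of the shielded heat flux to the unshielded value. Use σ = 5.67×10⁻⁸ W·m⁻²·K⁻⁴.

ratio ≈ 0.333

With N identical shields there are N+1 = 3 gaps in series, each with the same radiative resistance, so the flux falls to 1/(N+1) of its unshielded value.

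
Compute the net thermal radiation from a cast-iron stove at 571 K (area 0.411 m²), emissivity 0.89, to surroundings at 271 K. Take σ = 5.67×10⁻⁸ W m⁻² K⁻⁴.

Q ≈ 2090 W

Q = εσA(T⁴ − T_s⁴). T⁴ − T_s⁴ = (571)⁴ − (271)⁴ = 1.06×10^11 − 5.39×10^9 = 1.01×10^11 K⁴.
Q = 0.89 × 5.67×10⁻⁸ × 0.411 × 1.01×10^11 = 2090 W.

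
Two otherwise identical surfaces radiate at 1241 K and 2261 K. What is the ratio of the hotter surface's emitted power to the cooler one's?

P ∝ T⁴, so the ratio is (2261/1241)⁴ = (1.822)⁴ = 11.0.

ratio ≈ 11.0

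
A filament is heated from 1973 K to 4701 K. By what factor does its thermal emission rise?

ratio ≈ 32.2

P ∝ T⁴, so the ratio is (4701/1973)⁴ = (2.383)⁴ = 32.2.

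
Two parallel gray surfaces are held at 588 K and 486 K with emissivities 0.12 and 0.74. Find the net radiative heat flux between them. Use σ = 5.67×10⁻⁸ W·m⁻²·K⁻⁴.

q ≈ 416 W/m²

For two large parallel gray plates, q = σ(T₁⁴ − T₂⁴) / (1/ε₁ + 1/ε₂ − 1).
1/ε₁ + 1/ε₂ − 1 = 1/0.12 + 1/0.74 − 1 = 8.685.
T₁⁴ − T₂⁴ = 1.20×10^11 − 5.58×10^10 = 6.38×10^10 K⁴.
q = 5.67×10⁻⁸ × 6.38×10^10 / 8.685 = 416 W/m².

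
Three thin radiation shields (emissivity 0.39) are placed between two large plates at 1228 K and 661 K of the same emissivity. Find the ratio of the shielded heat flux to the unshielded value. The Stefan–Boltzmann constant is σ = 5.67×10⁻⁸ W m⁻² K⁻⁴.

ratio ≈ 0.250

With N identical shields there are N+1 = 4 gaps in series, each with the same radiative resistance, so the flux falls to 1/(N+1) of its unshielded value.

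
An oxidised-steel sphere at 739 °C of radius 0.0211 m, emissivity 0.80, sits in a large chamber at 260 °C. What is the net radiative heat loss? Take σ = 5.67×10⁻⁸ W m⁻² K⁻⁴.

Q ≈ 246 W

A = 4πr² = 4π × (0.0211)² = 5.59×10^-3 m².
Convert: 739 °C = 1012 K; 260 °C = 533 K.
Q = εσA(T⁴ − T_s⁴). T⁴ − T_s⁴ = (1012)⁴ − (533)⁴ = 1.05×10^12 − 8.07×10^10 = 9.68×10^11 K⁴.
Q = 0.80 × 5.67×10⁻⁸ × 5.59×10^-3 × 9.68×10^11 = 246 W.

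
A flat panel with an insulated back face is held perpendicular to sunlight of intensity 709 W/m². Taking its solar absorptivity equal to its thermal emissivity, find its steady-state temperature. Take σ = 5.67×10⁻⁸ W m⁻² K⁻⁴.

T ≈ 334 K

Absorbed flux αS = emitted flux εσT⁴ (one radiating face); with α = ε, T = (S/σ)^(1/4).
T = (709 / 5.67×10⁻⁸)^(1/4) = (1.25×10^10)^(1/4).
T = 334 K.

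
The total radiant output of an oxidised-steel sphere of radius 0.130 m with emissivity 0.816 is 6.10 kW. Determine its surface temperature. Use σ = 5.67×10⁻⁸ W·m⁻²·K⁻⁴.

T ≈ 888 K

A = 4πr² = 4π × (0.130)² = 0.212 m².
From P = εσAT⁴, T = (P / εσA)^(1/4) = (6100 / (0.816 × 5.67×10⁻⁸ × 0.212))^(1/4).
T = (6.21×10^11)^(1/4) = 888 K.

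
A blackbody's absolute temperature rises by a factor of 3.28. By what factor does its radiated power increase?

P ∝ T⁴, so the power scales as (3.28)⁴ = 116.

factor ≈ 116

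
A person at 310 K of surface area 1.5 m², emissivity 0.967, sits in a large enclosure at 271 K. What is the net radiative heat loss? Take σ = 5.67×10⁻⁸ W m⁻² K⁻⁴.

Q = εσA(T⁴ − T_s⁴). T⁴ − T_s⁴ = (310)⁴ − (271)⁴ = 9.24×10^9 − 5.39×10^9 = 3.84×10^9 K⁴.
Q = 0.967 × 5.67×10⁻⁸ × 1.50 × 3.84×10^9 = 316 W.

Q ≈ 316 W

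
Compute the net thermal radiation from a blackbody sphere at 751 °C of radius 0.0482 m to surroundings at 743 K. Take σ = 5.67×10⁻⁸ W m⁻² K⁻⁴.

Q ≈ 1320 W

A = 4πr² = 4π × (0.0482)² = 0.0292 m².
Convert: 751 °C = 1024 K.
Q = σA(T⁴ − T_s⁴). T⁴ − T_s⁴ = (1024)⁴ − (743)⁴ = 1.10×10^12 − 3.05×10^11 = 7.95×10^11 K⁴.
Q = 5.67×10⁻⁸ × 0.0292 × 7.95×10^11 = 1320 W.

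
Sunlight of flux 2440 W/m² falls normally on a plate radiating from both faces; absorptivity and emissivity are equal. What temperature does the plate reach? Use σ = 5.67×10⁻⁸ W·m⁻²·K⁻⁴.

Absorbed flux αS = emitted flux 2εσT⁴ per unit area; with α = ε this gives T = (S/2σ)^(1/4).
T = (2440 / (2 × 5.67×10⁻⁸))^(1/4) = (2.15×10^10)^(1/4).
T = 383 K.

T ≈ 383 K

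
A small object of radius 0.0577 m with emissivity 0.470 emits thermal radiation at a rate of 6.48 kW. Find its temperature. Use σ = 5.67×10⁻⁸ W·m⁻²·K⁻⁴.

A = 4πr² = 4π × (0.0577)² = 0.0418 m².
From P = εσAT⁴, T = (P / εσA)^(1/4) = (6480 / (0.470 × 5.67×10⁻⁸ × 0.0418))^(1/4).
T = (5.81×10^12)^(1/4) = 1550 K.

T ≈ 1550 K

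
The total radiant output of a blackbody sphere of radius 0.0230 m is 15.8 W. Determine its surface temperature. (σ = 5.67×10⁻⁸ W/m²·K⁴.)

T ≈ 452 K

A = 4πr² = 4π × (0.0230)² = 6.65×10^-3 m².
From P = σAT⁴, T = (P / σA)^(1/4) = (15.8 / (5.67×10⁻⁸ × 6.65×10^-3))^(1/4).
T = (4.19×10^10)^(1/4) = 452 K.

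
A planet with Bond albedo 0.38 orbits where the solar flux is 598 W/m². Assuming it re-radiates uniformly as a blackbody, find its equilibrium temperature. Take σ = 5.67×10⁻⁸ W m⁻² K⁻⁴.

Power absorbed = (1−a)S·πR²; power emitted = 4πR²σT⁴. Equating and cancelling πR²:
T = ((1−a)S / 4σ)^(1/4) = (371 / (4 × 5.67×10⁻⁸))^(1/4) = (1.63×10^9)^(1/4).
T = 201 K.

T ≈ 201 K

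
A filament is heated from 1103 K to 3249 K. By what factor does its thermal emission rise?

P ∝ T⁴, so the ratio is (3249/1103)⁴ = (2.946)⁴ = 75.3.

ratio ≈ 75.3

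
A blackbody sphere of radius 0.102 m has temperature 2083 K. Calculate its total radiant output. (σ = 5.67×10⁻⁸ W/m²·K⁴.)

A = 4πr² = 4π × (0.102)² = 0.131 m².
P = σAT⁴ = 5.67×10⁻⁸ × 0.131 × (2083)⁴ = 5.67×10⁻⁸ × 0.131 × 1.88×10^13.
P = 1.40×10^5 W.

P ≈ 1.40×10^5 W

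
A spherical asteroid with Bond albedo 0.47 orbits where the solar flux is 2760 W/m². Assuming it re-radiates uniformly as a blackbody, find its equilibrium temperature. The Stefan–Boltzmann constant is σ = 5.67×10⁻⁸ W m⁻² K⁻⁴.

Power absorbed = (1−a)S·πR²; power emitted = 4πR²σT⁴. Equating and cancelling πR²:
T = ((1−a)S / 4σ)^(1/4) = (1460 / (4 × 5.67×10⁻⁸))^(1/4) = (6.45×10^9)^(1/4).
T = 283 K.

T ≈ 283 K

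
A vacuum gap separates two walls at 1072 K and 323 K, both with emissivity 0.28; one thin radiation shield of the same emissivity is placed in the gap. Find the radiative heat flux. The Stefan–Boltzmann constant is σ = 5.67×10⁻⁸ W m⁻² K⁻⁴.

Each of the 2 gaps contributes resistance (2/ε − 1) = 2/0.28 − 1 = 6.143; total = 12.29.
q = σ(T₁⁴ − T₂⁴) / 12.29 = 5.67×10⁻⁸ × 1.31×10^12 / 12.29 = 6040 W/m².

q ≈ 6040 W/m²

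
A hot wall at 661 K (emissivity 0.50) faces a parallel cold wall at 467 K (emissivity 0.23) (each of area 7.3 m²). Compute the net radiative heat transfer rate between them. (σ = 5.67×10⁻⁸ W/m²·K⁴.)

Q ≈ 11100 W

For two large parallel gray plates, q = σ(T₁⁴ − T₂⁴) / (1/ε₁ + 1/ε₂ − 1).
1/ε₁ + 1/ε₂ − 1 = 1/0.50 + 1/0.23 − 1 = 5.348.
T₁⁴ − T₂⁴ = 1.91×10^11 − 4.76×10^10 = 1.43×10^11 K⁴.
q = 5.67×10⁻⁸ × 1.43×10^11 / 5.348 = 1520 W/m².
Q = q·A = 1520 × 7.3 = 11100 W.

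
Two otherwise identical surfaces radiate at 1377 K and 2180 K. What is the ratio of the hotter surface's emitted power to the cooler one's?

P ∝ T⁴, so the ratio is (2180/1377)⁴ = (1.583)⁴ = 6.28.

ratio ≈ 6.28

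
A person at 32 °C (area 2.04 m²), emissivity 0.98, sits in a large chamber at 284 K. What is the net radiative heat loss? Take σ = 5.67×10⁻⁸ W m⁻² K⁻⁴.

Convert: 32 °C = 305 K.
Q = εσA(T⁴ − T_s⁴). T⁴ − T_s⁴ = (305)⁴ − (284)⁴ = 8.65×10^9 − 6.51×10^9 = 2.15×10^9 K⁴.
Q = 0.98 × 5.67×10⁻⁸ × 2.04 × 2.15×10^9 = 244 W.

Q ≈ 244 W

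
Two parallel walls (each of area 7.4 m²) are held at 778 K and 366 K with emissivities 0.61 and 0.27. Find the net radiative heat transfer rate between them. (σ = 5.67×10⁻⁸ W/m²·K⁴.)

Q ≈ 33700 W

For two large parallel gray plates, q = σ(T₁⁴ − T₂⁴) / (1/ε₁ + 1/ε₂ − 1).
1/ε₁ + 1/ε₂ − 1 = 1/0.61 + 1/0.27 − 1 = 4.343.
T₁⁴ − T₂⁴ = 3.66×10^11 − 1.79×10^10 = 3.48×10^11 K⁴.
q = 5.67×10⁻⁸ × 3.48×10^11 / 4.343 = 4550 W/m².
Q = q·A = 4550 × 7.4 = 33700 W.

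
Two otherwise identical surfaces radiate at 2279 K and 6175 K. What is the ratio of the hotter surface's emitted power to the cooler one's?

P ∝ T⁴, so the ratio is (6175/2279)⁴ = (2.710)⁴ = 53.9.

ratio ≈ 53.9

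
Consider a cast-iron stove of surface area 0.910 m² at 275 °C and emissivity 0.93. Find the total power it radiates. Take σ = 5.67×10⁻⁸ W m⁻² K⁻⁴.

P ≈ 4330 W

275 °C = 548 K.
Stefan–Boltzmann: P = εσAT⁴ = 0.93 × 5.67×10⁻⁸ × 0.910 × (548)⁴ = 0.93 × 5.67×10⁻⁸ × 0.910 × 9.02×10^10.
P = 4330 W.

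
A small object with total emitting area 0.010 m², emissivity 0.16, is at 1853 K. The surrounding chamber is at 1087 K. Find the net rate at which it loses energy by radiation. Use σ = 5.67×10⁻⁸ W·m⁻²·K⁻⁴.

Q ≈ 943 W

Q = εσA(T⁴ − T_s⁴). T⁴ − T_s⁴ = (1853)⁴ − (1087)⁴ = 1.18×10^13 − 1.40×10^12 = 1.04×10^13 K⁴.
Q = 0.16 × 5.67×10⁻⁸ × 0.0100 × 1.04×10^13 = 943 W.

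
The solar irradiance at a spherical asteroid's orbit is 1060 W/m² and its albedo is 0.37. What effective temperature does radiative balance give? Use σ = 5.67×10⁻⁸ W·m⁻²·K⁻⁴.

T ≈ 233 K

Power absorbed = (1−a)S·πR²; power emitted = 4πR²σT⁴. Equating and cancelling πR²:
T = ((1−a)S / 4σ)^(1/4) = (668 / (4 × 5.67×10⁻⁸))^(1/4) = (2.94×10^9)^(1/4).
T = 233 K.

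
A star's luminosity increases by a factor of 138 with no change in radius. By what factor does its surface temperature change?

P ∝ T⁴ ⇒ T ∝ P^(1/4), so T scales by (138)^(1/4) = 3.43.

factor ≈ 3.43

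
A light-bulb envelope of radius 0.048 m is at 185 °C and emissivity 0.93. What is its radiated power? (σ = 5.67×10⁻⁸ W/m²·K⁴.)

P ≈ 67.2 W

A = 4πr² = 4π × (0.048)² = 0.0290 m².
185 °C = 458 K.
P = εσAT⁴ = 0.93 × 5.67×10⁻⁸ × 0.0290 × (458)⁴ = 0.93 × 5.67×10⁻⁸ × 0.0290 × 4.40×10^10.
P = 67.2 W.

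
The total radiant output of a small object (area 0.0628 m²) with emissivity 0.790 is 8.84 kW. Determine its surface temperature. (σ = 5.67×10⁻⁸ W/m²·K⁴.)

T ≈ 1330 K

From P = εσAT⁴, T = (P / εσA)^(1/4) = (8840 / (0.790 × 5.67×10⁻⁸ × 0.0628))^(1/4).
T = (3.14×10^12)^(1/4) = 1330 K.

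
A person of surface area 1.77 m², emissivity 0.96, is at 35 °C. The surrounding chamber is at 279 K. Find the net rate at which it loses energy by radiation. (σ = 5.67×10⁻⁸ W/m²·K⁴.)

Convert: 35 °C = 308 K.
Q = εσA(T⁴ − T_s⁴). T⁴ − T_s⁴ = (308)⁴ − (279)⁴ = 9.00×10^9 − 6.06×10^9 = 2.94×10^9 K⁴.
Q = 0.96 × 5.67×10⁻⁸ × 1.77 × 2.94×10^9 = 283 W.

Q ≈ 283 W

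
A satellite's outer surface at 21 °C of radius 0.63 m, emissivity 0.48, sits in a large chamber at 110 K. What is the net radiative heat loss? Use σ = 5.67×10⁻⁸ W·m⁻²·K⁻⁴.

A = 4πr² = 4π × (0.63)² = 4.99 m².
Convert: 21 °C = 294 K.
Q = εσA(T⁴ − T_s⁴). T⁴ − T_s⁴ = (294)⁴ − (110)⁴ = 7.47×10^9 − 1.46×10^8 = 7.32×10^9 K⁴.
Q = 0.48 × 5.67×10⁻⁸ × 4.99 × 7.32×10^9 = 994 W.

Q ≈ 994 W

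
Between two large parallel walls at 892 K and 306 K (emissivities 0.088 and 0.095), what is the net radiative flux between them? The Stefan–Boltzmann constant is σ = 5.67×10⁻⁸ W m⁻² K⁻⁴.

For two large parallel gray plates, q = σ(T₁⁴ − T₂⁴) / (1/ε₁ + 1/ε₂ − 1).
1/ε₁ + 1/ε₂ − 1 = 1/0.088 + 1/0.095 − 1 = 20.89.
T₁⁴ − T₂⁴ = 6.33×10^11 − 8.77×10^9 = 6.24×10^11 K⁴.
q = 5.67×10⁻⁸ × 6.24×10^11 / 20.89 = 1690 W/m².

q ≈ 1690 W/m²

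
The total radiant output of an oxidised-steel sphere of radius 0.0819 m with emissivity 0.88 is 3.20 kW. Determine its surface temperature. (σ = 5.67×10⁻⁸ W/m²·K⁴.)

T ≈ 934 K

A = 4πr² = 4π × (0.0819)² = 0.0843 m².
From P = εσAT⁴, T = (P / εσA)^(1/4) = (3200 / (0.88 × 5.67×10⁻⁸ × 0.0843))^(1/4).
T = (7.61×10^11)^(1/4) = 934 K.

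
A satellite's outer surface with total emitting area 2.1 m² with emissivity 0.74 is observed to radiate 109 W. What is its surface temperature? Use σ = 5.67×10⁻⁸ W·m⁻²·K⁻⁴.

From P = εσAT⁴, T = (P / εσA)^(1/4) = (109 / (0.74 × 5.67×10⁻⁸ × 2.10))^(1/4).
T = (1.24×10^9)^(1/4) = 188 K.

T ≈ 188 K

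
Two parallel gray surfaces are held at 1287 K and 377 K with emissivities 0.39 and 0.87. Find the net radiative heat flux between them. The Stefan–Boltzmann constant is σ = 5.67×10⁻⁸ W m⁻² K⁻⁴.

q ≈ 56900 W/m²

For two large parallel gray plates, q = σ(T₁⁴ − T₂⁴) / (1/ε₁ + 1/ε₂ − 1).
1/ε₁ + 1/ε₂ − 1 = 1/0.39 + 1/0.87 − 1 = 2.714.
T₁⁴ − T₂⁴ = 2.74×10^12 − 2.02×10^10 = 2.72×10^12 K⁴.
q = 5.67×10⁻⁸ × 2.72×10^12 / 2.714 = 56900 W/m².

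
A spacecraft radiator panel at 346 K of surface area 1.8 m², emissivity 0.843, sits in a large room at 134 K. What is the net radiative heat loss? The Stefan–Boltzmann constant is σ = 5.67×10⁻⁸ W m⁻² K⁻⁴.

Q ≈ 1210 W

Q = εσA(T⁴ − T_s⁴). T⁴ − T_s⁴ = (346)⁴ − (134)⁴ = 1.43×10^10 − 3.22×10^8 = 1.40×10^10 K⁴.
Q = 0.843 × 5.67×10⁻⁸ × 1.80 × 1.40×10^10 = 1210 W.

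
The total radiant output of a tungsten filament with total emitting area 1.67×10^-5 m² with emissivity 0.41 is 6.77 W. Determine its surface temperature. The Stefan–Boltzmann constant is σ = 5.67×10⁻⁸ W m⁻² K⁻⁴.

T ≈ 2040 K

From P = εσAT⁴, T = (P / εσA)^(1/4) = (6.77 / (0.41 × 5.67×10⁻⁸ × 1.67×10^-5))^(1/4).
T = (1.74×10^13)^(1/4) = 2040 K.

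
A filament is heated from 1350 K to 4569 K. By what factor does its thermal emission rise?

P ∝ T⁴, so the ratio is (4569/1350)⁴ = (3.384)⁴ = 131.

ratio ≈ 131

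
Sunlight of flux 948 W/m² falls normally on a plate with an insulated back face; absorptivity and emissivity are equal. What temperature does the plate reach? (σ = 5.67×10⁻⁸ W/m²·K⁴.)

T ≈ 360 K

Absorbed flux αS = emitted flux εσT⁴ (one radiating face); with α = ε, T = (S/σ)^(1/4).
T = (948 / 5.67×10⁻⁸)^(1/4) = (1.67×10^10)^(1/4).
T = 360 K.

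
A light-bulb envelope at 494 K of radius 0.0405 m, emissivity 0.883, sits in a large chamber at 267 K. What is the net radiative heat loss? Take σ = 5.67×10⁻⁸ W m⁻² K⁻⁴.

Q ≈ 56.2 W

A = 4πr² = 4π × (0.0405)² = 0.0206 m².
Q = εσA(T⁴ − T_s⁴). T⁴ − T_s⁴ = (494)⁴ − (267)⁴ = 5.96×10^10 − 5.08×10^9 = 5.45×10^10 K⁴.
Q = 0.883 × 5.67×10⁻⁸ × 0.0206 × 5.45×10^10 = 56.2 W.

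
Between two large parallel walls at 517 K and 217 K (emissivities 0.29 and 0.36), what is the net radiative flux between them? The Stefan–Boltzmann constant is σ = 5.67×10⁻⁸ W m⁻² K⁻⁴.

For two large parallel gray plates, q = σ(T₁⁴ − T₂⁴) / (1/ε₁ + 1/ε₂ − 1).
1/ε₁ + 1/ε₂ − 1 = 1/0.29 + 1/0.36 − 1 = 5.226.
T₁⁴ − T₂⁴ = 7.14×10^10 − 2.22×10^9 = 6.92×10^10 K⁴.
q = 5.67×10⁻⁸ × 6.92×10^10 / 5.226 = 751 W/m².

q ≈ 751 W/m²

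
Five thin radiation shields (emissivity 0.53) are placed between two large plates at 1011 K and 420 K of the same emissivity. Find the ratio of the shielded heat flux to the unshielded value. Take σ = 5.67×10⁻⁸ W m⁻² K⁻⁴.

With N identical shields there are N+1 = 6 gaps in series, each with the same radiative resistance, so the flux falls to 1/(N+1) of its unshielded value.

ratio ≈ 0.167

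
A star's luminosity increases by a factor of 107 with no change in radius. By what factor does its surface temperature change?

P ∝ T⁴ ⇒ T ∝ P^(1/4), so T scales by (107)^(1/4) = 3.22.

factor ≈ 3.22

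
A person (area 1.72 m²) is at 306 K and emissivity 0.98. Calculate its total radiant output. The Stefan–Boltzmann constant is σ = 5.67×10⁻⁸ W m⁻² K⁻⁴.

P = εσAT⁴ = 0.98 × 5.67×10⁻⁸ × 1.72 × (306)⁴ = 0.98 × 5.67×10⁻⁸ × 1.72 × 8.77×10^9.
P = 838 W.

P ≈ 838 W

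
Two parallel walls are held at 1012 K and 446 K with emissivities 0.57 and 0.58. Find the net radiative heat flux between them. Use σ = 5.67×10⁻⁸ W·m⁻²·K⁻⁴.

For two large parallel gray plates, q = σ(T₁⁴ − T₂⁴) / (1/ε₁ + 1/ε₂ − 1).
1/ε₁ + 1/ε₂ − 1 = 1/0.57 + 1/0.58 − 1 = 2.479.
T₁⁴ − T₂⁴ = 1.05×10^12 − 3.96×10^10 = 1.01×10^12 K⁴.
q = 5.67×10⁻⁸ × 1.01×10^12 / 2.479 = 23100 W/m².

q ≈ 23100 W/m²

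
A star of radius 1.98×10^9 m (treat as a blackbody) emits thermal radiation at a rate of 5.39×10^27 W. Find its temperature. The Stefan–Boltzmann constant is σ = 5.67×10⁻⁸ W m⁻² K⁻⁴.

A = 4πr² = 4π × (1.98×10^9)² = 4.93×10^19 m².
From P = σAT⁴, T = (P / σA)^(1/4) = (5.39×10^27 / (5.67×10⁻⁸ × 4.93×10^19))^(1/4).
T = (1.93×10^15)^(1/4) = 6630 K.

T ≈ 6630 K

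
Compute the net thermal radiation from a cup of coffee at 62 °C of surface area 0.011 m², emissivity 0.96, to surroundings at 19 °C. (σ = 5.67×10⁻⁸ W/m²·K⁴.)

Convert: 62 °C = 335 K; 19 °C = 292 K.
Q = εσA(T⁴ − T_s⁴). T⁴ − T_s⁴ = (335)⁴ − (292)⁴ = 1.26×10^10 − 7.27×10^9 = 5.32×10^9 K⁴.
Q = 0.96 × 5.67×10⁻⁸ × 0.0110 × 5.32×10^9 = 3.19 W.

Q ≈ 3.19 W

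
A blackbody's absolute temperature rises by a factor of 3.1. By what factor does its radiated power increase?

P ∝ T⁴, so the power scales as (3.1)⁴ = 92.4.

factor ≈ 92.4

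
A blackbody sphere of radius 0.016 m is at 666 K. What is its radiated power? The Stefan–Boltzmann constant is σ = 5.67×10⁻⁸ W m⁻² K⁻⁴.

P ≈ 35.9 W

A = 4πr² = 4π × (0.016)² = 3.22×10^-3 m².
P = σAT⁴ = 5.67×10⁻⁸ × 3.22×10^-3 × (666)⁴ = 5.67×10⁻⁸ × 3.22×10^-3 × 1.97×10^11.
P = 35.9 W.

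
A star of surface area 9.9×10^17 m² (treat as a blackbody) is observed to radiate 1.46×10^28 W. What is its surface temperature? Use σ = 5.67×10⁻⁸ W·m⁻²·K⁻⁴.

From P = σAT⁴, T = (P / σA)^(1/4) = (1.46×10^28 / (5.67×10⁻⁸ × 9.90×10^17))^(1/4).
T = (2.60×10^17)^(1/4) = 22600 K.

T ≈ 22600 K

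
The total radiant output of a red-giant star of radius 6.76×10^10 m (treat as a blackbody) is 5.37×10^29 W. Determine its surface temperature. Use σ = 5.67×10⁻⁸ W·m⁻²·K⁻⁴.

T ≈ 3580 K

A = 4πr² = 4π × (6.76×10^10)² = 5.74×10^22 m².
From P = σAT⁴, T = (P / σA)^(1/4) = (5.37×10^29 / (5.67×10⁻⁸ × 5.74×10^22))^(1/4).
T = (1.65×10^14)^(1/4) = 3580 K.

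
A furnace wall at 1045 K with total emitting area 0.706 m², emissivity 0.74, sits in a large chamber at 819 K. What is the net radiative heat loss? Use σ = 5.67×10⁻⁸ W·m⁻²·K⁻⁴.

Q = εσA(T⁴ − T_s⁴). T⁴ − T_s⁴ = (1045)⁴ − (819)⁴ = 1.19×10^12 − 4.50×10^11 = 7.43×10^11 K⁴.
Q = 0.74 × 5.67×10⁻⁸ × 0.706 × 7.43×10^11 = 22000 W.

Q ≈ 22000 W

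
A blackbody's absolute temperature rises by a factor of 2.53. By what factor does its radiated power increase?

factor ≈ 41.0

P ∝ T⁴, so the power scales as (2.53)⁴ = 41.0.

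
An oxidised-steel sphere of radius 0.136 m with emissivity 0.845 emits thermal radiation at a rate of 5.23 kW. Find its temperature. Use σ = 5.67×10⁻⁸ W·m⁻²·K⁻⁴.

T ≈ 828 K

A = 4πr² = 4π × (0.136)² = 0.232 m².
From P = εσAT⁴, T = (P / εσA)^(1/4) = (5230 / (0.845 × 5.67×10⁻⁸ × 0.232))^(1/4).
T = (4.70×10^11)^(1/4) = 828 K.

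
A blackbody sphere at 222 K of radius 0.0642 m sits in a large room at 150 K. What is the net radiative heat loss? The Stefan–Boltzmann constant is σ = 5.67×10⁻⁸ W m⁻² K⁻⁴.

Q ≈ 5.65 W

A = 4πr² = 4π × (0.0642)² = 0.0518 m².
Q = σA(T⁴ − T_s⁴). T⁴ − T_s⁴ = (222)⁴ − (150)⁴ = 2.43×10^9 − 5.06×10^8 = 1.92×10^9 K⁴.
Q = 5.67×10⁻⁸ × 0.0518 × 1.92×10^9 = 5.65 W.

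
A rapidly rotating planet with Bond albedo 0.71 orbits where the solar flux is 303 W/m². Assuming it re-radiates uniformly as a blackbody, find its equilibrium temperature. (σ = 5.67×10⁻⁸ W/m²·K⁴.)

Power absorbed = (1−a)S·πR²; power emitted = 4πR²σT⁴. Equating and cancelling πR²:
T = ((1−a)S / 4σ)^(1/4) = (87.9 / (4 × 5.67×10⁻⁸))^(1/4) = (3.87×10^8)^(1/4).
T = 140 K.

T ≈ 140 K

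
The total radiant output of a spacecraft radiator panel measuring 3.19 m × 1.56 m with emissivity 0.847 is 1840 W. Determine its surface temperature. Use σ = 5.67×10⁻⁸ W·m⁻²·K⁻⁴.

T ≈ 296 K

A = 3.19 × 1.56 = 4.98 m².
From P = εσAT⁴, T = (P / εσA)^(1/4) = (1840 / (0.847 × 5.67×10⁻⁸ × 4.98))^(1/4).
T = (7.70×10^9)^(1/4) = 296 K.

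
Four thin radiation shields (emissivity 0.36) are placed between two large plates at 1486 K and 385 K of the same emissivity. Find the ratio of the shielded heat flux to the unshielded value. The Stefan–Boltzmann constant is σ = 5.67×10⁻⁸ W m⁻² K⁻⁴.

ratio ≈ 0.200

With N identical shields there are N+1 = 5 gaps in series, each with the same radiative resistance, so the flux falls to 1/(N+1) of its unshielded value.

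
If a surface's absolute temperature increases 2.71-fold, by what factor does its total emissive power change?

P ∝ T⁴, so the power scales as (2.71)⁴ = 53.9.

factor ≈ 53.9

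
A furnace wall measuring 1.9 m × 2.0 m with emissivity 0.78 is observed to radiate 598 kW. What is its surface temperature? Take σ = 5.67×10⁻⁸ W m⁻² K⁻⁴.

A = 1.9 × 2.0 = 3.80 m².
From P = εσAT⁴, T = (P / εσA)^(1/4) = (5.98×10^5 / (0.78 × 5.67×10⁻⁸ × 3.80))^(1/4).
T = (3.56×10^12)^(1/4) = 1370 K.

T ≈ 1370 K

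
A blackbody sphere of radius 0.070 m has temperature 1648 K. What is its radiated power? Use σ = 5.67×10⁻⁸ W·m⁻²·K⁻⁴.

P ≈ 25800 W

A = 4πr² = 4π × (0.070)² = 0.0616 m².
P = σAT⁴ = 5.67×10⁻⁸ × 0.0616 × (1648)⁴ = 5.67×10⁻⁸ × 0.0616 × 7.38×10^12.
P = 25800 W.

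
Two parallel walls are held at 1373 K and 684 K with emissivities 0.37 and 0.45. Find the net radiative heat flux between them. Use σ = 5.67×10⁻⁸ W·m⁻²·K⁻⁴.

For two large parallel gray plates, q = σ(T₁⁴ − T₂⁴) / (1/ε₁ + 1/ε₂ − 1).
1/ε₁ + 1/ε₂ − 1 = 1/0.37 + 1/0.45 − 1 = 3.925.
T₁⁴ − T₂⁴ = 3.55×10^12 − 2.19×10^11 = 3.33×10^12 K⁴.
q = 5.67×10⁻⁸ × 3.33×10^12 / 3.925 = 48200 W/m².

q ≈ 48200 W/m²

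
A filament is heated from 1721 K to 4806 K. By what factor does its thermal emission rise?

ratio ≈ 60.8

P ∝ T⁴, so the ratio is (4806/1721)⁴ = (2.793)⁴ = 60.8.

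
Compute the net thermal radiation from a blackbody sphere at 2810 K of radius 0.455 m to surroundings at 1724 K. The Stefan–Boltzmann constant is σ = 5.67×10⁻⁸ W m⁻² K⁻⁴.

A = 4πr² = 4π × (0.455)² = 2.60 m².
Q = σA(T⁴ − T_s⁴). T⁴ − T_s⁴ = (2810)⁴ − (1724)⁴ = 6.23×10^13 − 8.83×10^12 = 5.35×10^13 K⁴.
Q = 5.67×10⁻⁸ × 2.60 × 5.35×10^13 = 7.89×10^6 W.

Q ≈ 7.89×10^6 W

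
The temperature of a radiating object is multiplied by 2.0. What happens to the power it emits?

P ∝ T⁴, so the power scales as (2.0)⁴ = 16.0.

factor ≈ 16.0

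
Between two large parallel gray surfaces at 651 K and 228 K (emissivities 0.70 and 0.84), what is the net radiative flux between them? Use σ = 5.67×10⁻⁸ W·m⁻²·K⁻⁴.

For two large parallel gray plates, q = σ(T₁⁴ − T₂⁴) / (1/ε₁ + 1/ε₂ − 1).
1/ε₁ + 1/ε₂ − 1 = 1/0.70 + 1/0.84 − 1 = 1.619.
T₁⁴ − T₂⁴ = 1.80×10^11 − 2.70×10^9 = 1.77×10^11 K⁴.
q = 5.67×10⁻⁸ × 1.77×10^11 / 1.619 = 6200 W/m².

q ≈ 6200 W/m²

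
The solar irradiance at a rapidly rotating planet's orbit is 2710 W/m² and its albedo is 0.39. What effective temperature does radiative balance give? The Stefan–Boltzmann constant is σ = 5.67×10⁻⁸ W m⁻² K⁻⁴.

T ≈ 292 K

Power absorbed = (1−a)S·πR²; power emitted = 4πR²σT⁴. Equating and cancelling πR²:
T = ((1−a)S / 4σ)^(1/4) = (1650 / (4 × 5.67×10⁻⁸))^(1/4) = (7.29×10^9)^(1/4).
T = 292 K.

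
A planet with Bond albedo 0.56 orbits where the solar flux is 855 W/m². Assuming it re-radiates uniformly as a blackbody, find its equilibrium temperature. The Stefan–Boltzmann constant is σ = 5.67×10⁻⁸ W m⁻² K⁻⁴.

T ≈ 202 K

Power absorbed = (1−a)S·πR²; power emitted = 4πR²σT⁴. Equating and cancelling πR²:
T = ((1−a)S / 4σ)^(1/4) = (376 / (4 × 5.67×10⁻⁸))^(1/4) = (1.66×10^9)^(1/4).
T = 202 K.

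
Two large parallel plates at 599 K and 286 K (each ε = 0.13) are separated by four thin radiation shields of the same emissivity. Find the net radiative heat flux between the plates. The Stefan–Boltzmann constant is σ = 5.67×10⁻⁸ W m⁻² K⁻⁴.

Each of the 5 gaps contributes resistance (2/ε − 1) = 2/0.13 − 1 = 14.38; total = 71.92.
q = σ(T₁⁴ − T₂⁴) / 71.92 = 5.67×10⁻⁸ × 1.22×10^11 / 71.92 = 96.2 W/m².

q ≈ 96.2 W/m²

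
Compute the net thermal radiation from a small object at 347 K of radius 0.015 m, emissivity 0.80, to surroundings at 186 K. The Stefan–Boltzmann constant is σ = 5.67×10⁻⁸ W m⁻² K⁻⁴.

A = 4πr² = 4π × (0.015)² = 2.83×10^-3 m².
Q = εσA(T⁴ − T_s⁴). T⁴ − T_s⁴ = (347)⁴ − (186)⁴ = 1.45×10^10 − 1.20×10^9 = 1.33×10^10 K⁴.
Q = 0.80 × 5.67×10⁻⁸ × 2.83×10^-3 × 1.33×10^10 = 1.71 W.

Q ≈ 1.71 W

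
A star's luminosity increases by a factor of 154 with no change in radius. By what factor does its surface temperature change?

P ∝ T⁴ ⇒ T ∝ P^(1/4), so T scales by (154)^(1/4) = 3.52.

factor ≈ 3.52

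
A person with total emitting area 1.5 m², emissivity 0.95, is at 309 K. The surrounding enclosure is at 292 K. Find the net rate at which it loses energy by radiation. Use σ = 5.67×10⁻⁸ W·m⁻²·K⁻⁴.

Q ≈ 149 W

Q = εσA(T⁴ − T_s⁴). T⁴ − T_s⁴ = (309)⁴ − (292)⁴ = 9.12×10^9 − 7.27×10^9 = 1.85×10^9 K⁴.
Q = 0.95 × 5.67×10⁻⁸ × 1.50 × 1.85×10^9 = 149 W.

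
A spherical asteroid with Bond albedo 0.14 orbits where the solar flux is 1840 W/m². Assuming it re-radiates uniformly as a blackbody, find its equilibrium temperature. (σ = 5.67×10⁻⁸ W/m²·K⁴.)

T ≈ 289 K

Power absorbed = (1−a)S·πR²; power emitted = 4πR²σT⁴. Equating and cancelling πR²:
T = ((1−a)S / 4σ)^(1/4) = (1580 / (4 × 5.67×10⁻⁸))^(1/4) = (6.98×10^9)^(1/4).
T = 289 K.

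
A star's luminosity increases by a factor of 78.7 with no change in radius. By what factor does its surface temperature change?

P ∝ T⁴ ⇒ T ∝ P^(1/4), so T scales by (78.7)^(1/4) = 2.98.

factor ≈ 2.98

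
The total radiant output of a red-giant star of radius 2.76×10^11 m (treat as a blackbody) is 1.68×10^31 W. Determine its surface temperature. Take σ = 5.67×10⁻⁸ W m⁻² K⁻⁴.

T ≈ 4190 K

A = 4πr² = 4π × (2.76×10^11)² = 9.57×10^23 m².
From P = σAT⁴, T = (P / σA)^(1/4) = (1.68×10^31 / (5.67×10⁻⁸ × 9.57×10^23))^(1/4).
T = (3.10×10^14)^(1/4) = 4190 K.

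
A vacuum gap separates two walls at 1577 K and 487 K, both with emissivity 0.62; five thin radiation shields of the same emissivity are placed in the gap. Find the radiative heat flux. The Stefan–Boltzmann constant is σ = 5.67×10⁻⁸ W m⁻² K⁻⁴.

Each of the 6 gaps contributes resistance (2/ε − 1) = 2/0.62 − 1 = 2.226; total = 13.35.
q = σ(T₁⁴ − T₂⁴) / 13.35 = 5.67×10⁻⁸ × 6.13×10^12 / 13.35 = 26000 W/m².

q ≈ 26000 W/m²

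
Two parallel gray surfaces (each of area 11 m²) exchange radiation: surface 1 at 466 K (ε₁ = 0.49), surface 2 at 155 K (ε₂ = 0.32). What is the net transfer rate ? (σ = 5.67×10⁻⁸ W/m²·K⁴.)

Q ≈ 6970 W

For two large parallel gray plates, q = σ(T₁⁴ − T₂⁴) / (1/ε₁ + 1/ε₂ − 1).
1/ε₁ + 1/ε₂ − 1 = 1/0.49 + 1/0.32 − 1 = 4.166.
T₁⁴ − T₂⁴ = 4.72×10^10 − 5.77×10^8 = 4.66×10^10 K⁴.
q = 5.67×10⁻⁸ × 4.66×10^10 / 4.166 = 634 W/m².
Q = q·A = 634 × 11 = 6970 W.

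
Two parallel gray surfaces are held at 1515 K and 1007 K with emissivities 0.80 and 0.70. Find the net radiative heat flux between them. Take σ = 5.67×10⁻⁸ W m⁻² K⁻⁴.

q ≈ 1.43×10^5 W/m²

For two large parallel gray plates, q = σ(T₁⁴ − T₂⁴) / (1/ε₁ + 1/ε₂ − 1).
1/ε₁ + 1/ε₂ − 1 = 1/0.80 + 1/0.70 − 1 = 1.679.
T₁⁴ − T₂⁴ = 5.27×10^12 − 1.03×10^12 = 4.24×10^12 K⁴.
q = 5.67×10⁻⁸ × 4.24×10^12 / 1.679 = 1.43×10^5 W/m².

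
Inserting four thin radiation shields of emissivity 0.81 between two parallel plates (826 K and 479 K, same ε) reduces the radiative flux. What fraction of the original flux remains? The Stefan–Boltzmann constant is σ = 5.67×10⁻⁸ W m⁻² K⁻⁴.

ratio ≈ 0.200

With N identical shields there are N+1 = 5 gaps in series, each with the same radiative resistance, so the flux falls to 1/(N+1) of its unshielded value.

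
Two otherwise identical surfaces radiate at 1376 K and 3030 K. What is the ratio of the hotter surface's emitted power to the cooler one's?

P ∝ T⁴, so the ratio is (3030/1376)⁴ = (2.202)⁴ = 23.5.

ratio ≈ 23.5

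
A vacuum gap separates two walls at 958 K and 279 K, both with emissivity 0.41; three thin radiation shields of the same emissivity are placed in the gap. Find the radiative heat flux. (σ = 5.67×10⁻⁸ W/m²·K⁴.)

q ≈ 3060 W/m²

Each of the 4 gaps contributes resistance (2/ε − 1) = 2/0.41 − 1 = 3.878; total = 15.51.
q = σ(T₁⁴ − T₂⁴) / 15.51 = 5.67×10⁻⁸ × 8.36×10^11 / 15.51 = 3060 W/m².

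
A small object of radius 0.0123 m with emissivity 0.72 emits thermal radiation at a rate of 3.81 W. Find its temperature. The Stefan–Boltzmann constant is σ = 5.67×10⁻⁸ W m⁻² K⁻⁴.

A = 4πr² = 4π × (0.0123)² = 1.90×10^-3 m².
From P = εσAT⁴, T = (P / εσA)^(1/4) = (3.81 / (0.72 × 5.67×10⁻⁸ × 1.90×10^-3))^(1/4).
T = (4.91×10^10)^(1/4) = 471 K.

T ≈ 471 K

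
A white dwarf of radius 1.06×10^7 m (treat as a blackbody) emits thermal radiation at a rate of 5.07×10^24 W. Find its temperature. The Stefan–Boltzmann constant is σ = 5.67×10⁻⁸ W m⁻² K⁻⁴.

T ≈ 15900 K

A = 4πr² = 4π × (1.06×10^7)² = 1.41×10^15 m².
From P = σAT⁴, T = (P / σA)^(1/4) = (5.07×10^24 / (5.67×10⁻⁸ × 1.41×10^15))^(1/4).
T = (6.33×10^16)^(1/4) = 15900 K.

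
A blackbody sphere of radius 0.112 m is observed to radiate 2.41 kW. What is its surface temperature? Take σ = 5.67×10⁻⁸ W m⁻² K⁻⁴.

T ≈ 721 K

A = 4πr² = 4π × (0.112)² = 0.158 m².
From P = σAT⁴, T = (P / σA)^(1/4) = (2410 / (5.67×10⁻⁸ × 0.158))^(1/4).
T = (2.70×10^11)^(1/4) = 721 K.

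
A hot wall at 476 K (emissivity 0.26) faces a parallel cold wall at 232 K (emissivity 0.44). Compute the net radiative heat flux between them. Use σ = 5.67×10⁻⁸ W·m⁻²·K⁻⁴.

q ≈ 537 W/m²

For two large parallel gray plates, q = σ(T₁⁴ − T₂⁴) / (1/ε₁ + 1/ε₂ − 1).
1/ε₁ + 1/ε₂ − 1 = 1/0.26 + 1/0.44 − 1 = 5.119.
T₁⁴ − T₂⁴ = 5.13×10^10 − 2.90×10^9 = 4.84×10^10 K⁴.
q = 5.67×10⁻⁸ × 4.84×10^10 / 5.119 = 537 W/m².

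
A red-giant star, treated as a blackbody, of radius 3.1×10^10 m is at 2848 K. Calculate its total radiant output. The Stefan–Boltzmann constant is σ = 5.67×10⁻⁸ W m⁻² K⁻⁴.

P ≈ 4.50×10^28 W

A = 4πr² = 4π × (3.1×10^10)² = 1.21×10^22 m².
P = σAT⁴ = 5.67×10⁻⁸ × 1.21×10^22 × (2848)⁴ = 5.67×10⁻⁸ × 1.21×10^22 × 6.58×10^13.
P = 4.50×10^28 W.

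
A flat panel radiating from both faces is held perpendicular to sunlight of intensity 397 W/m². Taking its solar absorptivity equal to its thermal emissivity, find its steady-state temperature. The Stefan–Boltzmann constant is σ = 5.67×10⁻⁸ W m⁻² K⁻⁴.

T ≈ 243 K

Absorbed flux αS = emitted flux 2εσT⁴ per unit area; with α = ε this gives T = (S/2σ)^(1/4).
T = (397 / (2 × 5.67×10⁻⁸))^(1/4) = (3.50×10^9)^(1/4).
T = 243 K.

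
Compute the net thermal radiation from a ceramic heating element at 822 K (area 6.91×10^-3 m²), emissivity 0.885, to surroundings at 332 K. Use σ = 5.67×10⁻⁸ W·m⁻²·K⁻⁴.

Q ≈ 154 W

Q = εσA(T⁴ − T_s⁴). T⁴ − T_s⁴ = (822)⁴ − (332)⁴ = 4.57×10^11 − 1.21×10^10 = 4.44×10^11 K⁴.
Q = 0.885 × 5.67×10⁻⁸ × 6.91×10^-3 × 4.44×10^11 = 154 W.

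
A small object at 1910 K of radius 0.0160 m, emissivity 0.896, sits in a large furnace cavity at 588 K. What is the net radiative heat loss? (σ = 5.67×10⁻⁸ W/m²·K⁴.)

Q ≈ 2160 W

A = 4πr² = 4π × (0.0160)² = 3.22×10^-3 m².
Q = εσA(T⁴ − T_s⁴). T⁴ − T_s⁴ = (1910)⁴ − (588)⁴ = 1.33×10^13 − 1.20×10^11 = 1.32×10^13 K⁴.
Q = 0.896 × 5.67×10⁻⁸ × 3.22×10^-3 × 1.32×10^13 = 2160 W.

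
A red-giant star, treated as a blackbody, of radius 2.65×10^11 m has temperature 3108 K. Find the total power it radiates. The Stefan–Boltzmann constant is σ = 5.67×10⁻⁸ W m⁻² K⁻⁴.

P ≈ 4.67×10^30 W

A = 4πr² = 4π × (2.65×10^11)² = 8.82×10^23 m².
P = σAT⁴ = 5.67×10⁻⁸ × 8.82×10^23 × (3108)⁴ = 5.67×10⁻⁸ × 8.82×10^23 × 9.33×10^13.
P = 4.67×10^30 W.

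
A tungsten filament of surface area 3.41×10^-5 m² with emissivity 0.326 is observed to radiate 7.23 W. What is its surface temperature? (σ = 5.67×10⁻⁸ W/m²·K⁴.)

From P = εσAT⁴, T = (P / εσA)^(1/4) = (7.23 / (0.326 × 5.67×10⁻⁸ × 3.41×10^-5))^(1/4).
T = (1.15×10^13)^(1/4) = 1840 K.

T ≈ 1840 K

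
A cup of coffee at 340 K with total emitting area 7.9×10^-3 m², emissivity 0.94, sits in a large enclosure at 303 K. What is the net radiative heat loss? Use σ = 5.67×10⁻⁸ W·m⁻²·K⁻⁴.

Q = εσA(T⁴ − T_s⁴). T⁴ − T_s⁴ = (340)⁴ − (303)⁴ = 1.34×10^10 − 8.43×10^9 = 4.93×10^9 K⁴.
Q = 0.94 × 5.67×10⁻⁸ × 7.90×10^-3 × 4.93×10^9 = 2.08 W.

Q ≈ 2.08 W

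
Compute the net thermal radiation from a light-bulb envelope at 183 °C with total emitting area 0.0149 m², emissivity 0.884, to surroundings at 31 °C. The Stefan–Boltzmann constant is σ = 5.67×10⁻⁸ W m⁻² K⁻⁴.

Q ≈ 25.9 W

Convert: 183 °C = 456 K; 31 °C = 304 K.
Q = εσA(T⁴ − T_s⁴). T⁴ − T_s⁴ = (456)⁴ − (304)⁴ = 4.32×10^10 − 8.54×10^9 = 3.47×10^10 K⁴.
Q = 0.884 × 5.67×10⁻⁸ × 0.0149 × 3.47×10^10 = 25.9 W.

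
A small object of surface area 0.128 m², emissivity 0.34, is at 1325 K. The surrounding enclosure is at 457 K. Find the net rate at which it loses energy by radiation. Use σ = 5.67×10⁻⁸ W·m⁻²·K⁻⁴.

Q ≈ 7500 W

Q = εσA(T⁴ − T_s⁴). T⁴ − T_s⁴ = (1325)⁴ − (457)⁴ = 3.08×10^12 − 4.36×10^10 = 3.04×10^12 K⁴.
Q = 0.34 × 5.67×10⁻⁸ × 0.128 × 3.04×10^12 = 7500 W.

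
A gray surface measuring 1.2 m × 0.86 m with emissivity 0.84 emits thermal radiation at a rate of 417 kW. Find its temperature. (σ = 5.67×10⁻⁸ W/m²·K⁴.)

T ≈ 1710 K

A = 1.2 × 0.86 = 1.03 m².
From P = εσAT⁴, T = (P / εσA)^(1/4) = (4.17×10^5 / (0.84 × 5.67×10⁻⁸ × 1.03))^(1/4).
T = (8.48×10^12)^(1/4) = 1710 K.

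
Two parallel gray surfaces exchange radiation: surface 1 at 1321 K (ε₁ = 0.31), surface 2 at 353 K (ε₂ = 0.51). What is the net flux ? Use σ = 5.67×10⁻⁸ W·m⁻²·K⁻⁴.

q ≈ 41000 W/m²

For two large parallel gray plates, q = σ(T₁⁴ − T₂⁴) / (1/ε₁ + 1/ε₂ − 1).
1/ε₁ + 1/ε₂ − 1 = 1/0.31 + 1/0.51 − 1 = 4.187.
T₁⁴ − T₂⁴ = 3.05×10^12 − 1.55×10^10 = 3.03×10^12 K⁴.
q = 5.67×10⁻⁸ × 3.03×10^12 / 4.187 = 41000 W/m².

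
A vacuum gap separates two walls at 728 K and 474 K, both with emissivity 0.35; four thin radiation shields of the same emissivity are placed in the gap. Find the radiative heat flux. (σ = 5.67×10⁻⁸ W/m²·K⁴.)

Each of the 5 gaps contributes resistance (2/ε − 1) = 2/0.35 − 1 = 4.714; total = 23.57.
q = σ(T₁⁴ − T₂⁴) / 23.57 = 5.67×10⁻⁸ × 2.30×10^11 / 23.57 = 554 W/m².

q ≈ 554 W/m²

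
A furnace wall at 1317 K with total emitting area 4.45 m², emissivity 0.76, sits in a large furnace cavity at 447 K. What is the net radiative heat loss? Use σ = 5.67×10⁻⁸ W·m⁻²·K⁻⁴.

Q = εσA(T⁴ − T_s⁴). T⁴ − T_s⁴ = (1317)⁴ − (447)⁴ = 3.01×10^12 − 3.99×10^10 = 2.97×10^12 K⁴.
Q = 0.76 × 5.67×10⁻⁸ × 4.45 × 2.97×10^12 = 5.69×10^5 W.

Q ≈ 5.69×10^5 W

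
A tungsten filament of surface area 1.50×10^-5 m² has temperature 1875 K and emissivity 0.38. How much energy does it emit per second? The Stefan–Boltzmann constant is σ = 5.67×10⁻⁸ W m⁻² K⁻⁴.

P = εσAT⁴ = 0.38 × 5.67×10⁻⁸ × 1.50×10^-5 × (1875)⁴ = 0.38 × 5.67×10⁻⁸ × 1.50×10^-5 × 1.24×10^13.
P = 3.99 W.

P ≈ 3.99 W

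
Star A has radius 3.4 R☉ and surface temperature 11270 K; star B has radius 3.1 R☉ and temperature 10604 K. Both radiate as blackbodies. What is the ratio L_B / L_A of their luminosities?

L = 4πR²σT⁴ ∝ R²T⁴, so L_B/L_A = (3.1/3.4)² × (10604/11270)⁴ = 0.831 × 0.784 = 0.652.

L_B/L_A ≈ 0.652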